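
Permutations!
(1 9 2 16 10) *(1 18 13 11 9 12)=(1 12)(2 16 10 18 13 11 9)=[0, 12, 16, 3, 4, 5, 6, 7, 8, 2, 18, 9, 1, 11, 14, 15, 10, 17, 13]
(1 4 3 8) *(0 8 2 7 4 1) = (0 8)(2 7 4 3) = [8, 1, 7, 2, 3, 5, 6, 4, 0]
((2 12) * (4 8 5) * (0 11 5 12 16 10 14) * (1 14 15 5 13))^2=((0 11 13 1 14)(2 16 10 15 5 4 8 12))^2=(0 13 14 11 1)(2 10 5 8)(4 12 16 15)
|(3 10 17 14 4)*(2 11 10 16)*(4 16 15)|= 6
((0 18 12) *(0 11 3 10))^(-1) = (0 10 3 11 12 18)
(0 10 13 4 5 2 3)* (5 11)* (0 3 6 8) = (0 10 13 4 11 5 2 6 8) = [10, 1, 6, 3, 11, 2, 8, 7, 0, 9, 13, 5, 12, 4]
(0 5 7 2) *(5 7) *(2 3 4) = (0 7 3 4 2) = [7, 1, 0, 4, 2, 5, 6, 3]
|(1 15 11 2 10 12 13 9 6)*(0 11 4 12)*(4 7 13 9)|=|(0 11 2 10)(1 15 7 13 4 12 9 6)|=8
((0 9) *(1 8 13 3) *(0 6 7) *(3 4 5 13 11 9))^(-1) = ((0 3 1 8 11 9 6 7)(4 5 13))^(-1) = (0 7 6 9 11 8 1 3)(4 13 5)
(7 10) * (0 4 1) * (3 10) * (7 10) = [4, 0, 2, 7, 1, 5, 6, 3, 8, 9, 10] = (10)(0 4 1)(3 7)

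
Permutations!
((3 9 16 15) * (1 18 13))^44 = (1 13 18)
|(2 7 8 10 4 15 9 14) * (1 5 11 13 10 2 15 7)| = |(1 5 11 13 10 4 7 8 2)(9 14 15)| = 9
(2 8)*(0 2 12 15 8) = [2, 1, 0, 3, 4, 5, 6, 7, 12, 9, 10, 11, 15, 13, 14, 8] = (0 2)(8 12 15)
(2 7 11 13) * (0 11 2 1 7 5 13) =(0 11)(1 7 2 5 13) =[11, 7, 5, 3, 4, 13, 6, 2, 8, 9, 10, 0, 12, 1]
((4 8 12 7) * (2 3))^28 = ((2 3)(4 8 12 7))^28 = (12)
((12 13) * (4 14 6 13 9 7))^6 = (4 7 9 12 13 6 14)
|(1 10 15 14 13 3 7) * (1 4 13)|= 4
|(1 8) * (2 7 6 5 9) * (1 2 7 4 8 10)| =|(1 10)(2 4 8)(5 9 7 6)| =12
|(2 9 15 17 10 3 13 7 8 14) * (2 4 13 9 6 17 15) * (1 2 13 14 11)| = |(1 2 6 17 10 3 9 13 7 8 11)(4 14)| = 22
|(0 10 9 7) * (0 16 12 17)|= |(0 10 9 7 16 12 17)|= 7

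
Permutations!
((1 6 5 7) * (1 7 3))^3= ((7)(1 6 5 3))^3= (7)(1 3 5 6)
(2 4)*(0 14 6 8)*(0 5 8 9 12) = [14, 1, 4, 3, 2, 8, 9, 7, 5, 12, 10, 11, 0, 13, 6] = (0 14 6 9 12)(2 4)(5 8)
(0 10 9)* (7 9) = (0 10 7 9) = [10, 1, 2, 3, 4, 5, 6, 9, 8, 0, 7]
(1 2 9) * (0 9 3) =(0 9 1 2 3) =[9, 2, 3, 0, 4, 5, 6, 7, 8, 1]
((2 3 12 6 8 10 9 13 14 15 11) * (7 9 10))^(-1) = (2 11 15 14 13 9 7 8 6 12 3)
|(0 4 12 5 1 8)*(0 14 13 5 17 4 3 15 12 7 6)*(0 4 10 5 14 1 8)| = 18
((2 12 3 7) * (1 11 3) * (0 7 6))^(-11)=((0 7 2 12 1 11 3 6))^(-11)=(0 11 2 6 1 7 3 12)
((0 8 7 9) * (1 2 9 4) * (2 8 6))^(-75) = ((0 6 2 9)(1 8 7 4))^(-75) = (0 6 2 9)(1 8 7 4)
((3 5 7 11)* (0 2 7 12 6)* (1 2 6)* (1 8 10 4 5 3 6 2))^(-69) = (0 2 7 11 6)(4 5 12 8 10)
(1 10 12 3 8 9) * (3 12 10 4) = [0, 4, 2, 8, 3, 5, 6, 7, 9, 1, 10, 11, 12] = (12)(1 4 3 8 9)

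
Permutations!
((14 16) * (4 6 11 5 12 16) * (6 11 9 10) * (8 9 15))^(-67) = ((4 11 5 12 16 14)(6 15 8 9 10))^(-67) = (4 14 16 12 5 11)(6 9 15 10 8)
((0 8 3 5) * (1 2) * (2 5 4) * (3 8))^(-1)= (8)(0 5 1 2 4 3)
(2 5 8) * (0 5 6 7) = [5, 1, 6, 3, 4, 8, 7, 0, 2] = (0 5 8 2 6 7)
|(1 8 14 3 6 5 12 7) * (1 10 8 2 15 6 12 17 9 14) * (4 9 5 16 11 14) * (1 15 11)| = |(1 2 11 14 3 12 7 10 8 15 6 16)(4 9)(5 17)| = 12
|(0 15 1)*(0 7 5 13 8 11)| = 8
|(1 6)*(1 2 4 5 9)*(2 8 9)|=|(1 6 8 9)(2 4 5)|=12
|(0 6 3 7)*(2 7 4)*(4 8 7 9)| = 15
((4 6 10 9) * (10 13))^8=((4 6 13 10 9))^8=(4 10 6 9 13)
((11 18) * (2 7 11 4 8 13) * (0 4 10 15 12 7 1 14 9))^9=(0 4 8 13 2 1 14 9)(7 10)(11 15)(12 18)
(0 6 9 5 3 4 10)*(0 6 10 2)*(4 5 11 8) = [10, 1, 0, 5, 2, 3, 9, 7, 4, 11, 6, 8] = (0 10 6 9 11 8 4 2)(3 5)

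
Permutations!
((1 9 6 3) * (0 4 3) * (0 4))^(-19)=(1 9 6 4 3)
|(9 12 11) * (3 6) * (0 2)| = 6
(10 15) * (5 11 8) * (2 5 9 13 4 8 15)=(2 5 11 15 10)(4 8 9 13)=[0, 1, 5, 3, 8, 11, 6, 7, 9, 13, 2, 15, 12, 4, 14, 10]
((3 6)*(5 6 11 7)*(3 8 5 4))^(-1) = ((3 11 7 4)(5 6 8))^(-1) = (3 4 7 11)(5 8 6)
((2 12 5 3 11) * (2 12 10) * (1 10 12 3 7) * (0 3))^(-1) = ((0 3 11)(1 10 2 12 5 7))^(-1) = (0 11 3)(1 7 5 12 2 10)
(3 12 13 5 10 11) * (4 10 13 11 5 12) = (3 4 10 5 13 12 11) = [0, 1, 2, 4, 10, 13, 6, 7, 8, 9, 5, 3, 11, 12]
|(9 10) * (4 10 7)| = 4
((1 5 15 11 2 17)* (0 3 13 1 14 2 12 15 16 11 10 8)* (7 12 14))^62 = (0 13 5 11 2 7 15 8 3 1 16 14 17 12 10)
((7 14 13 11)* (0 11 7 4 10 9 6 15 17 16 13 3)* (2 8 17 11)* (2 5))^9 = (0 3 14 7 13 16 17 8 2 5)(4 6)(9 11)(10 15)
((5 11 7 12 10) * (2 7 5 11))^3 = ((2 7 12 10 11 5))^3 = (2 10)(5 12)(7 11)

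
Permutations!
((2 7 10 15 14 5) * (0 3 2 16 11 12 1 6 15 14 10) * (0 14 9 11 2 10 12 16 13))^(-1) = ((0 3 10 9 11 16 2 7 14 5 13)(1 6 15 12))^(-1) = (0 13 5 14 7 2 16 11 9 10 3)(1 12 15 6)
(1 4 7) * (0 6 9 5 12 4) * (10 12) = (0 6 9 5 10 12 4 7 1) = [6, 0, 2, 3, 7, 10, 9, 1, 8, 5, 12, 11, 4]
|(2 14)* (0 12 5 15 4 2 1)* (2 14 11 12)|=9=|(0 2 11 12 5 15 4 14 1)|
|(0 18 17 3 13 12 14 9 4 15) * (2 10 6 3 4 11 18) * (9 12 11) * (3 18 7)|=8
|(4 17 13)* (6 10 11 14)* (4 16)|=|(4 17 13 16)(6 10 11 14)|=4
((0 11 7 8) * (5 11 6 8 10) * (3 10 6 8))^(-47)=(0 8)(3 10 5 11 7 6)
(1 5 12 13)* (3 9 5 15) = (1 15 3 9 5 12 13) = [0, 15, 2, 9, 4, 12, 6, 7, 8, 5, 10, 11, 13, 1, 14, 3]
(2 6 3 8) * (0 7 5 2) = (0 7 5 2 6 3 8) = [7, 1, 6, 8, 4, 2, 3, 5, 0]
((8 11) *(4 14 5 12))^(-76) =(14)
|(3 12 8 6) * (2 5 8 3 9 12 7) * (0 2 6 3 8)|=|(0 2 5)(3 7 6 9 12 8)|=6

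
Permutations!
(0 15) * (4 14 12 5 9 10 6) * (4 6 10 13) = (0 15)(4 14 12 5 9 13) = [15, 1, 2, 3, 14, 9, 6, 7, 8, 13, 10, 11, 5, 4, 12, 0]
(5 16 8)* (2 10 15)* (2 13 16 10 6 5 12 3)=(2 6 5 10 15 13 16 8 12 3)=[0, 1, 6, 2, 4, 10, 5, 7, 12, 9, 15, 11, 3, 16, 14, 13, 8]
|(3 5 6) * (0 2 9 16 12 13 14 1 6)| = |(0 2 9 16 12 13 14 1 6 3 5)| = 11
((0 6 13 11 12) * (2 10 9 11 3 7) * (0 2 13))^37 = (0 6)(2 9 12 10 11)(3 7 13)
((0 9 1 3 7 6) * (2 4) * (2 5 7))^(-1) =((0 9 1 3 2 4 5 7 6))^(-1) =(0 6 7 5 4 2 3 1 9)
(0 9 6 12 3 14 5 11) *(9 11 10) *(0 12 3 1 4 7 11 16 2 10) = (0 16 2 10 9 6 3 14 5)(1 4 7 11 12) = [16, 4, 10, 14, 7, 0, 3, 11, 8, 6, 9, 12, 1, 13, 5, 15, 2]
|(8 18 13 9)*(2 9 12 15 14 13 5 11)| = 12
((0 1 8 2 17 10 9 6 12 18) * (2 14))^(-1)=((0 1 8 14 2 17 10 9 6 12 18))^(-1)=(0 18 12 6 9 10 17 2 14 8 1)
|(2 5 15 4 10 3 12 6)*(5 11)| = 9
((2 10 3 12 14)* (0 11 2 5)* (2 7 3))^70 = (14)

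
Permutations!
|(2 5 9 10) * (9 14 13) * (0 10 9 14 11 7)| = |(0 10 2 5 11 7)(13 14)| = 6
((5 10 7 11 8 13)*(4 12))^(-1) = (4 12)(5 13 8 11 7 10)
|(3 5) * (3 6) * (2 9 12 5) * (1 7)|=6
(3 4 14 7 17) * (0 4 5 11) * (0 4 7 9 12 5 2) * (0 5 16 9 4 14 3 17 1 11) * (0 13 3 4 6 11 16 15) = (17)(0 7 1 16 9 12 15)(2 5 13 3)(6 11 14) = [7, 16, 5, 2, 4, 13, 11, 1, 8, 12, 10, 14, 15, 3, 6, 0, 9, 17]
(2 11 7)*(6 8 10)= (2 11 7)(6 8 10)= [0, 1, 11, 3, 4, 5, 8, 2, 10, 9, 6, 7]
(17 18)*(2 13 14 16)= (2 13 14 16)(17 18)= [0, 1, 13, 3, 4, 5, 6, 7, 8, 9, 10, 11, 12, 14, 16, 15, 2, 18, 17]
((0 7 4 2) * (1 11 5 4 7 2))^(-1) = (0 2)(1 4 5 11)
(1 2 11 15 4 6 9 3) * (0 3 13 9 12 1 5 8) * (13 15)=(0 3 5 8)(1 2 11 13 9 15 4 6 12)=[3, 2, 11, 5, 6, 8, 12, 7, 0, 15, 10, 13, 1, 9, 14, 4]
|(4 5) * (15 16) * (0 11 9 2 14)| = 10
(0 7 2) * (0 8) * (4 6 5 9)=(0 7 2 8)(4 6 5 9)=[7, 1, 8, 3, 6, 9, 5, 2, 0, 4]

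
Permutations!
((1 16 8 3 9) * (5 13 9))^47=(1 13 3 16 9 5 8)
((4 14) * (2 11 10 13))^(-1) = (2 13 10 11)(4 14)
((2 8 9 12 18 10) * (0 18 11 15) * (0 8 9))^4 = (0 9 8 2 15 10 11 18 12)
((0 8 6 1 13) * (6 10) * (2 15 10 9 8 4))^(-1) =((0 4 2 15 10 6 1 13)(8 9))^(-1) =(0 13 1 6 10 15 2 4)(8 9)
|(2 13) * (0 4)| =|(0 4)(2 13)| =2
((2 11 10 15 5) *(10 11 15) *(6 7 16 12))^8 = (16)(2 5 15)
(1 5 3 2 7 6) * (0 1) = (0 1 5 3 2 7 6) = [1, 5, 7, 2, 4, 3, 0, 6]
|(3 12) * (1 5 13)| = 6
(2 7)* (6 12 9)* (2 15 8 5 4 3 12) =(2 7 15 8 5 4 3 12 9 6) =[0, 1, 7, 12, 3, 4, 2, 15, 5, 6, 10, 11, 9, 13, 14, 8]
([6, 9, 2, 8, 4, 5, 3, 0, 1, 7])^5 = [9, 3, 2, 0, 4, 5, 7, 1, 6, 8]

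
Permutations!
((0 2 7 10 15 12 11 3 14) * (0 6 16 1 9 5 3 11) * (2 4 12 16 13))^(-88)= (0 12 4)(1 7 14)(2 3 16)(5 15 13)(6 9 10)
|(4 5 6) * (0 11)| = |(0 11)(4 5 6)| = 6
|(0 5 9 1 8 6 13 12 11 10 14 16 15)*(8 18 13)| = 12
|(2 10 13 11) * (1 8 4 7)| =|(1 8 4 7)(2 10 13 11)| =4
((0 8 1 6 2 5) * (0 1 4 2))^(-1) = ((0 8 4 2 5 1 6))^(-1) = (0 6 1 5 2 4 8)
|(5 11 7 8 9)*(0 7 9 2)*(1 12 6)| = |(0 7 8 2)(1 12 6)(5 11 9)| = 12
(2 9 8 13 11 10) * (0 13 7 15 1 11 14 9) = (0 13 14 9 8 7 15 1 11 10 2) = [13, 11, 0, 3, 4, 5, 6, 15, 7, 8, 2, 10, 12, 14, 9, 1]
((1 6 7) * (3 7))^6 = (1 3)(6 7)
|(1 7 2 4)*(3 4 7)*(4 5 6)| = |(1 3 5 6 4)(2 7)| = 10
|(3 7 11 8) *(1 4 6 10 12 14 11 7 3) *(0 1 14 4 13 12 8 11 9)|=10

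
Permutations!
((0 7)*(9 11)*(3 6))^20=((0 7)(3 6)(9 11))^20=(11)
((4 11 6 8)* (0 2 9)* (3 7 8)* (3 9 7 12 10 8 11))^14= (0 7 6)(2 11 9)(3 4 8 10 12)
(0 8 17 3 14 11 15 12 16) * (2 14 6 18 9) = (0 8 17 3 6 18 9 2 14 11 15 12 16) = [8, 1, 14, 6, 4, 5, 18, 7, 17, 2, 10, 15, 16, 13, 11, 12, 0, 3, 9]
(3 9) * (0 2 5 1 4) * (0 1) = [2, 4, 5, 9, 1, 0, 6, 7, 8, 3] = (0 2 5)(1 4)(3 9)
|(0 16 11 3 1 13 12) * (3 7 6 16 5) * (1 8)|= 28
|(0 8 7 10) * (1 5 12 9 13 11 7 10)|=21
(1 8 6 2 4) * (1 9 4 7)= (1 8 6 2 7)(4 9)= [0, 8, 7, 3, 9, 5, 2, 1, 6, 4]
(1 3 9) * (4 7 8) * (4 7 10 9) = (1 3 4 10 9)(7 8) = [0, 3, 2, 4, 10, 5, 6, 8, 7, 1, 9]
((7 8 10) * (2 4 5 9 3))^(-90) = ((2 4 5 9 3)(7 8 10))^(-90) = (10)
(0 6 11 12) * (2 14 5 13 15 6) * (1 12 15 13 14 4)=(0 2 4 1 12)(5 14)(6 11 15)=[2, 12, 4, 3, 1, 14, 11, 7, 8, 9, 10, 15, 0, 13, 5, 6]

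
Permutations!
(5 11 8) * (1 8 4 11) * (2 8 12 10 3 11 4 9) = [0, 12, 8, 11, 4, 1, 6, 7, 5, 2, 3, 9, 10] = (1 12 10 3 11 9 2 8 5)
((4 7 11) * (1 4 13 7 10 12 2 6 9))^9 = (13)(1 10 2 9 4 12 6)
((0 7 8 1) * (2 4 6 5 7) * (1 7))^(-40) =(8)(0 4 5)(1 2 6)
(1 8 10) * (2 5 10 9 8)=(1 2 5 10)(8 9)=[0, 2, 5, 3, 4, 10, 6, 7, 9, 8, 1]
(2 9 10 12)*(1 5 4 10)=[0, 5, 9, 3, 10, 4, 6, 7, 8, 1, 12, 11, 2]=(1 5 4 10 12 2 9)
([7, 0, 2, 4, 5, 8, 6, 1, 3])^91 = (0 7 1)(3 8 5 4)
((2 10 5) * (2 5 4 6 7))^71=(2 10 4 6 7)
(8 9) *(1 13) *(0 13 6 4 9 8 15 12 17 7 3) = (0 13 1 6 4 9 15 12 17 7 3) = [13, 6, 2, 0, 9, 5, 4, 3, 8, 15, 10, 11, 17, 1, 14, 12, 16, 7]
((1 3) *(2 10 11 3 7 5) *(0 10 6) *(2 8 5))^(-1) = (0 6 2 7 1 3 11 10)(5 8)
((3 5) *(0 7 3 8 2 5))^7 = (0 7 3)(2 5 8)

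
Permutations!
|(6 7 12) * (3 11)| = |(3 11)(6 7 12)| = 6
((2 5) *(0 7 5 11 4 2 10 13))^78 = (0 10 7 13 5)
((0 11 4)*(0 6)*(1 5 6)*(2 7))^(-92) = ((0 11 4 1 5 6)(2 7))^(-92) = (0 5 4)(1 11 6)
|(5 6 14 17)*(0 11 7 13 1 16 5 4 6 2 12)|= 36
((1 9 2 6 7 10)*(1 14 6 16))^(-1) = ((1 9 2 16)(6 7 10 14))^(-1) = (1 16 2 9)(6 14 10 7)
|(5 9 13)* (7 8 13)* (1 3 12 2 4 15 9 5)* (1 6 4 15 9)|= 30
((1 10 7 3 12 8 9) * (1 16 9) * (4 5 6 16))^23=(1 8 12 3 7 10)(4 16 5 9 6)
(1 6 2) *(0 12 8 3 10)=[12, 6, 1, 10, 4, 5, 2, 7, 3, 9, 0, 11, 8]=(0 12 8 3 10)(1 6 2)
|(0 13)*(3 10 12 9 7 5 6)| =14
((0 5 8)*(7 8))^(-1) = ((0 5 7 8))^(-1) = (0 8 7 5)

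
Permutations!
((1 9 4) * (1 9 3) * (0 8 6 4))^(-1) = ((0 8 6 4 9)(1 3))^(-1) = (0 9 4 6 8)(1 3)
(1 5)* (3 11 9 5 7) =(1 7 3 11 9 5) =[0, 7, 2, 11, 4, 1, 6, 3, 8, 5, 10, 9]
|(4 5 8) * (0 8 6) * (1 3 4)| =|(0 8 1 3 4 5 6)| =7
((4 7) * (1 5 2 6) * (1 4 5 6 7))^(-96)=(7)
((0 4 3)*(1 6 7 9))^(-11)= ((0 4 3)(1 6 7 9))^(-11)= (0 4 3)(1 6 7 9)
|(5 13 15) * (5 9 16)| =5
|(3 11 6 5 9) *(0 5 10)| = 7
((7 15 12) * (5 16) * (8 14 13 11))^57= (5 16)(8 14 13 11)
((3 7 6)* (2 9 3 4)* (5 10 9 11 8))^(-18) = (2 8 10 3 6)(4 11 5 9 7)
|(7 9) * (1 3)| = 2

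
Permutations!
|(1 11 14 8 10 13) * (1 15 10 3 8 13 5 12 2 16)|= 10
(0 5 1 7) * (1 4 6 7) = (0 5 4 6 7) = [5, 1, 2, 3, 6, 4, 7, 0]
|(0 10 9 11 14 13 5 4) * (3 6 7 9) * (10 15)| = 12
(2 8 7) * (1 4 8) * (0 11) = (0 11)(1 4 8 7 2) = [11, 4, 1, 3, 8, 5, 6, 2, 7, 9, 10, 0]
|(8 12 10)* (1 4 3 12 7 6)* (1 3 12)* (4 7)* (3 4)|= 8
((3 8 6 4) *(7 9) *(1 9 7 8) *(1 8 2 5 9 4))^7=((1 4 3 8 6)(2 5 9))^7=(1 3 6 4 8)(2 5 9)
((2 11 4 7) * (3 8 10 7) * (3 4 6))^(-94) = (2 8 11 10 6 7 3)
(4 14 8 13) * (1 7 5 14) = (1 7 5 14 8 13 4) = [0, 7, 2, 3, 1, 14, 6, 5, 13, 9, 10, 11, 12, 4, 8]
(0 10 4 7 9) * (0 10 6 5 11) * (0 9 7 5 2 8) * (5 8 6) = (0 5 11 9 10 4 8)(2 6) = [5, 1, 6, 3, 8, 11, 2, 7, 0, 10, 4, 9]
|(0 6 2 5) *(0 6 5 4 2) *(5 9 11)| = 10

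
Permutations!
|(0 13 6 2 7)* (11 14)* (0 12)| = |(0 13 6 2 7 12)(11 14)| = 6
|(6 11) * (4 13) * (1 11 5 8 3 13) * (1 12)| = 9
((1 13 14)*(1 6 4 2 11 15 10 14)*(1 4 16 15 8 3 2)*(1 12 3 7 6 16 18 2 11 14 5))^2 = ((1 13 4 12 3 11 8 7 6 18 2 14 16 15 10 5))^2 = (1 4 3 8 6 2 16 10)(5 13 12 11 7 18 14 15)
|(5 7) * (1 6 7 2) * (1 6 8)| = |(1 8)(2 6 7 5)| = 4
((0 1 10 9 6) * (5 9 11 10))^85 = (10 11)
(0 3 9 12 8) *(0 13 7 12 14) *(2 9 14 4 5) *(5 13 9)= (0 3 14)(2 5)(4 13 7 12 8 9)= [3, 1, 5, 14, 13, 2, 6, 12, 9, 4, 10, 11, 8, 7, 0]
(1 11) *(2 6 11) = (1 2 6 11) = [0, 2, 6, 3, 4, 5, 11, 7, 8, 9, 10, 1]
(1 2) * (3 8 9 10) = (1 2)(3 8 9 10) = [0, 2, 1, 8, 4, 5, 6, 7, 9, 10, 3]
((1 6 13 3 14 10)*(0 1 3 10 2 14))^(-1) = (0 3 10 13 6 1)(2 14)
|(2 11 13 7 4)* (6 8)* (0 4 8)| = 8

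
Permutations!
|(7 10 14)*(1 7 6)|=|(1 7 10 14 6)|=5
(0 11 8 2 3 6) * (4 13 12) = (0 11 8 2 3 6)(4 13 12) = [11, 1, 3, 6, 13, 5, 0, 7, 2, 9, 10, 8, 4, 12]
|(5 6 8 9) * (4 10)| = 4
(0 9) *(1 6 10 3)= (0 9)(1 6 10 3)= [9, 6, 2, 1, 4, 5, 10, 7, 8, 0, 3]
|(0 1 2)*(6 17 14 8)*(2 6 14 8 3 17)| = |(0 1 6 2)(3 17 8 14)| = 4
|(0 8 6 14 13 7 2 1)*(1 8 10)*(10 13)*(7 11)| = |(0 13 11 7 2 8 6 14 10 1)| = 10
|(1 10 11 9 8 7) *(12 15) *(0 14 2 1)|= |(0 14 2 1 10 11 9 8 7)(12 15)|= 18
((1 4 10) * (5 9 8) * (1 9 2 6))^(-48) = (10)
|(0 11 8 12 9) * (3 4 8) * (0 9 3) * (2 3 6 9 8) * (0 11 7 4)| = 20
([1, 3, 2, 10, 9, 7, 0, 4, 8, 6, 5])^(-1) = [6, 0, 2, 1, 7, 10, 9, 5, 8, 4, 3]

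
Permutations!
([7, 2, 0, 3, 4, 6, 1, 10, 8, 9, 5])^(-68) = [10, 0, 7, 3, 4, 1, 2, 5, 8, 9, 6]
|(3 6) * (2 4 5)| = 6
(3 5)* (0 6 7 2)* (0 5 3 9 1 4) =(0 6 7 2 5 9 1 4) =[6, 4, 5, 3, 0, 9, 7, 2, 8, 1]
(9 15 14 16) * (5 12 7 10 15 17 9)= (5 12 7 10 15 14 16)(9 17)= [0, 1, 2, 3, 4, 12, 6, 10, 8, 17, 15, 11, 7, 13, 16, 14, 5, 9]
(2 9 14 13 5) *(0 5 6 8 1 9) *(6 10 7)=[5, 9, 0, 3, 4, 2, 8, 6, 1, 14, 7, 11, 12, 10, 13]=(0 5 2)(1 9 14 13 10 7 6 8)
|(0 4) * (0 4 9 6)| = 3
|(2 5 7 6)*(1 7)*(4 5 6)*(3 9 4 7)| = |(1 3 9 4 5)(2 6)| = 10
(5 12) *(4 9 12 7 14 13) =(4 9 12 5 7 14 13) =[0, 1, 2, 3, 9, 7, 6, 14, 8, 12, 10, 11, 5, 4, 13]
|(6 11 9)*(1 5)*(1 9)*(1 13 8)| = |(1 5 9 6 11 13 8)| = 7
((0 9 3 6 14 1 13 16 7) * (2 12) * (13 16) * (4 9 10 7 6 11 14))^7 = (0 10 7)(1 14 11 3 9 4 6 16)(2 12)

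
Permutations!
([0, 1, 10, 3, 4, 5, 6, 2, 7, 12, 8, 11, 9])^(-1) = [0, 1, 7, 3, 4, 5, 6, 8, 10, 12, 2, 11, 9]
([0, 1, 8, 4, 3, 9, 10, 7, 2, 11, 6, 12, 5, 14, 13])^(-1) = [0, 1, 8, 4, 3, 12, 10, 7, 2, 5, 6, 9, 11, 14, 13]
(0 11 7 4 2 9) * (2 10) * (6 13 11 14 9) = [14, 1, 6, 3, 10, 5, 13, 4, 8, 0, 2, 7, 12, 11, 9] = (0 14 9)(2 6 13 11 7 4 10)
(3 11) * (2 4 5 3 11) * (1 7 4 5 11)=(1 7 4 11)(2 5 3)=[0, 7, 5, 2, 11, 3, 6, 4, 8, 9, 10, 1]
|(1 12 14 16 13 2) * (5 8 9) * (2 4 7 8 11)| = 12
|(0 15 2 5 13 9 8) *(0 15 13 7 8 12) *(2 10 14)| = |(0 13 9 12)(2 5 7 8 15 10 14)| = 28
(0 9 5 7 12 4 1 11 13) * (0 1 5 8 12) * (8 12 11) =(0 9 12 4 5 7)(1 8 11 13) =[9, 8, 2, 3, 5, 7, 6, 0, 11, 12, 10, 13, 4, 1]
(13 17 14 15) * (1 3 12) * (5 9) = (1 3 12)(5 9)(13 17 14 15) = [0, 3, 2, 12, 4, 9, 6, 7, 8, 5, 10, 11, 1, 17, 15, 13, 16, 14]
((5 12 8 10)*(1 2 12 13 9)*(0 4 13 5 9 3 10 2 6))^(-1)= (0 6 1 9 10 3 13 4)(2 8 12)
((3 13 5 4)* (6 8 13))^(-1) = (3 4 5 13 8 6)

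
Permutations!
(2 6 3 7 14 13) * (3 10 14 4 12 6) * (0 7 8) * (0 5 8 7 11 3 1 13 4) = (0 11 3 7)(1 13 2)(4 12 6 10 14)(5 8) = [11, 13, 1, 7, 12, 8, 10, 0, 5, 9, 14, 3, 6, 2, 4]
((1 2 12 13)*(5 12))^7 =(1 5 13 2 12)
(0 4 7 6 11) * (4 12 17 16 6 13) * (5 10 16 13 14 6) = (0 12 17 13 4 7 14 6 11)(5 10 16) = [12, 1, 2, 3, 7, 10, 11, 14, 8, 9, 16, 0, 17, 4, 6, 15, 5, 13]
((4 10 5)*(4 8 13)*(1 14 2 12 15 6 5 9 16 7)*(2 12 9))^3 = ((1 14 12 15 6 5 8 13 4 10 2 9 16 7))^3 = (1 15 8 10 16 14 6 13 2 7 12 5 4 9)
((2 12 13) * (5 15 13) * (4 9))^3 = (2 15 12 13 5)(4 9)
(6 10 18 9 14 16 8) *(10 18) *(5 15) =[0, 1, 2, 3, 4, 15, 18, 7, 6, 14, 10, 11, 12, 13, 16, 5, 8, 17, 9] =(5 15)(6 18 9 14 16 8)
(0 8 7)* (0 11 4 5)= (0 8 7 11 4 5)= [8, 1, 2, 3, 5, 0, 6, 11, 7, 9, 10, 4]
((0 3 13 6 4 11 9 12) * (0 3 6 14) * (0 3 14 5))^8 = (0 13 14 9 4)(3 12 11 6 5)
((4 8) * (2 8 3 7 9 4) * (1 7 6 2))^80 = ((1 7 9 4 3 6 2 8))^80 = (9)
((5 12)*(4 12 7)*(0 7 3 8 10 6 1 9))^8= (0 6 3 4 9 10 5 7 1 8 12)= ((0 7 4 12 5 3 8 10 6 1 9))^8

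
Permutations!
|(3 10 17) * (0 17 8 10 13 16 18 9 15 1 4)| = |(0 17 3 13 16 18 9 15 1 4)(8 10)| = 10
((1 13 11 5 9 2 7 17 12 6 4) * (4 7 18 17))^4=((1 13 11 5 9 2 18 17 12 6 7 4))^4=(1 9 12)(2 6 13)(4 5 17)(7 11 18)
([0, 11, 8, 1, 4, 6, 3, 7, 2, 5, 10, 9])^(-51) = (1 5)(2 8)(3 9)(6 11)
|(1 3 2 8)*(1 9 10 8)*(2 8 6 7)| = 8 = |(1 3 8 9 10 6 7 2)|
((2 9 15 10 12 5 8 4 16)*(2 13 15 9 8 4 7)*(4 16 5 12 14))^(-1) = (2 7 8)(4 14 10 15 13 16 5)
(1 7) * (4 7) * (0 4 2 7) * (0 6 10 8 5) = (0 4 6 10 8 5)(1 2 7) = [4, 2, 7, 3, 6, 0, 10, 1, 5, 9, 8]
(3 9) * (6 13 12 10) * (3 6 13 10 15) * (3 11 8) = (3 9 6 10 13 12 15 11 8) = [0, 1, 2, 9, 4, 5, 10, 7, 3, 6, 13, 8, 15, 12, 14, 11]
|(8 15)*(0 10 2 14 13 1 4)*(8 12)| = 21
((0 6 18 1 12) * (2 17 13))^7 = ((0 6 18 1 12)(2 17 13))^7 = (0 18 12 6 1)(2 17 13)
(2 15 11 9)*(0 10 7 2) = [10, 1, 15, 3, 4, 5, 6, 2, 8, 0, 7, 9, 12, 13, 14, 11] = (0 10 7 2 15 11 9)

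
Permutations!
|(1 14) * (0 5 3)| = 6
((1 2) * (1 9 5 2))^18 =((2 9 5))^18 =(9)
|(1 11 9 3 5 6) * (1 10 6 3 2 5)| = 6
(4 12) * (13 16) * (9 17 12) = (4 9 17 12)(13 16) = [0, 1, 2, 3, 9, 5, 6, 7, 8, 17, 10, 11, 4, 16, 14, 15, 13, 12]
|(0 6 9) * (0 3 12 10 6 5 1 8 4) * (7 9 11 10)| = |(0 5 1 8 4)(3 12 7 9)(6 11 10)| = 60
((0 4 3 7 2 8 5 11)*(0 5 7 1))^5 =(0 4 3 1)(2 7 8)(5 11)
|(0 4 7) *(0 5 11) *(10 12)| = 10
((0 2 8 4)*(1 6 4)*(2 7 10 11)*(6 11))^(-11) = ((0 7 10 6 4)(1 11 2 8))^(-11) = (0 4 6 10 7)(1 11 2 8)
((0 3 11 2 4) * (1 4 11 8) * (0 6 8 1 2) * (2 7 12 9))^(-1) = (0 11 2 9 12 7 8 6 4 1 3)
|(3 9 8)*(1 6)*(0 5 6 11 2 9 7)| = 10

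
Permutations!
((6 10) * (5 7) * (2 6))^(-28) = (2 10 6)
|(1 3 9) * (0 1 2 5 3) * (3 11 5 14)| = |(0 1)(2 14 3 9)(5 11)| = 4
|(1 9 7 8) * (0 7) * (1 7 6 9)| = 6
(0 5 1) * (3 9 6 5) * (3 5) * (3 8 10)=(0 5 1)(3 9 6 8 10)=[5, 0, 2, 9, 4, 1, 8, 7, 10, 6, 3]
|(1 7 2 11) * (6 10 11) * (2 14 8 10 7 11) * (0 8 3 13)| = |(0 8 10 2 6 7 14 3 13)(1 11)| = 18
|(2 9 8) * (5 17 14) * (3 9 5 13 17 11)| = 6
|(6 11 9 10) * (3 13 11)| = 6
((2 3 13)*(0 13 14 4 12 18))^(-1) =((0 13 2 3 14 4 12 18))^(-1) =(0 18 12 4 14 3 2 13)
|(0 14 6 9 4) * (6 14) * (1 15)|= 4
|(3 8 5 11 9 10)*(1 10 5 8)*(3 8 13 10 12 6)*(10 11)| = |(1 12 6 3)(5 10 8 13 11 9)| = 12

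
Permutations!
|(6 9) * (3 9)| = 3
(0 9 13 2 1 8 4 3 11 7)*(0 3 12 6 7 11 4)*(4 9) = [4, 8, 1, 9, 12, 5, 7, 3, 0, 13, 10, 11, 6, 2] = (0 4 12 6 7 3 9 13 2 1 8)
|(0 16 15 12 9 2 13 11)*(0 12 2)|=|(0 16 15 2 13 11 12 9)|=8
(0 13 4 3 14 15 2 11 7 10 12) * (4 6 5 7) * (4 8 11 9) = (0 13 6 5 7 10 12)(2 9 4 3 14 15)(8 11) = [13, 1, 9, 14, 3, 7, 5, 10, 11, 4, 12, 8, 0, 6, 15, 2]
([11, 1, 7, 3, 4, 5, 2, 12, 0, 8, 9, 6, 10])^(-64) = [8, 1, 6, 3, 4, 5, 11, 2, 9, 10, 12, 0, 7]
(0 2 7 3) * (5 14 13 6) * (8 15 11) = (0 2 7 3)(5 14 13 6)(8 15 11) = [2, 1, 7, 0, 4, 14, 5, 3, 15, 9, 10, 8, 12, 6, 13, 11]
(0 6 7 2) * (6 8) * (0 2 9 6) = (0 8)(6 7 9) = [8, 1, 2, 3, 4, 5, 7, 9, 0, 6]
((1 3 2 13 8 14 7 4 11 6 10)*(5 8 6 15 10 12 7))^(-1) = ((1 3 2 13 6 12 7 4 11 15 10)(5 8 14))^(-1) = (1 10 15 11 4 7 12 6 13 2 3)(5 14 8)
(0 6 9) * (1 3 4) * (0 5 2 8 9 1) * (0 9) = [6, 3, 8, 4, 9, 2, 1, 7, 0, 5] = (0 6 1 3 4 9 5 2 8)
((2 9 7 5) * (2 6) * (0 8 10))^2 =(0 10 8)(2 7 6 9 5)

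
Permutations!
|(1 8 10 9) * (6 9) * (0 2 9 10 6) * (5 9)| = 8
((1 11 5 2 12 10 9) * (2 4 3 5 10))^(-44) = (12)(3 5 4)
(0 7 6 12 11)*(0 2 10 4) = [7, 1, 10, 3, 0, 5, 12, 6, 8, 9, 4, 2, 11] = (0 7 6 12 11 2 10 4)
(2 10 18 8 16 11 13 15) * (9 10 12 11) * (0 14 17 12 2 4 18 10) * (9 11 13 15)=(0 14 17 12 13 9)(4 18 8 16 11 15)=[14, 1, 2, 3, 18, 5, 6, 7, 16, 0, 10, 15, 13, 9, 17, 4, 11, 12, 8]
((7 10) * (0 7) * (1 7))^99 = ((0 1 7 10))^99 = (0 10 7 1)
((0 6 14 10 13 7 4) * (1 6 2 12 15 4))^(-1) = ((0 2 12 15 4)(1 6 14 10 13 7))^(-1) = (0 4 15 12 2)(1 7 13 10 14 6)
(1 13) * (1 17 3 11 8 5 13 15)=(1 15)(3 11 8 5 13 17)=[0, 15, 2, 11, 4, 13, 6, 7, 5, 9, 10, 8, 12, 17, 14, 1, 16, 3]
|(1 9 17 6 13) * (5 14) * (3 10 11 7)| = |(1 9 17 6 13)(3 10 11 7)(5 14)| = 20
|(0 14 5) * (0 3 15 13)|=6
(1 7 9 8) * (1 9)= (1 7)(8 9)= [0, 7, 2, 3, 4, 5, 6, 1, 9, 8]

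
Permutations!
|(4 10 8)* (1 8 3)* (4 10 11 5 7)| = 4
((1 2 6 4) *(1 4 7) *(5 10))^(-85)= ((1 2 6 7)(5 10))^(-85)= (1 7 6 2)(5 10)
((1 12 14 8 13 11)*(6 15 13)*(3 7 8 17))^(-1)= (1 11 13 15 6 8 7 3 17 14 12)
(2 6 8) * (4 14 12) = (2 6 8)(4 14 12) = [0, 1, 6, 3, 14, 5, 8, 7, 2, 9, 10, 11, 4, 13, 12]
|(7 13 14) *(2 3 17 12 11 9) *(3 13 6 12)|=8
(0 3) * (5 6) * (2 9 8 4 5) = [3, 1, 9, 0, 5, 6, 2, 7, 4, 8] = (0 3)(2 9 8 4 5 6)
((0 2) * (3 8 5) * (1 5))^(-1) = ((0 2)(1 5 3 8))^(-1) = (0 2)(1 8 3 5)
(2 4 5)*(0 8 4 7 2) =(0 8 4 5)(2 7) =[8, 1, 7, 3, 5, 0, 6, 2, 4]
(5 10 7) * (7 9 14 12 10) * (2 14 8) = (2 14 12 10 9 8)(5 7) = [0, 1, 14, 3, 4, 7, 6, 5, 2, 8, 9, 11, 10, 13, 12]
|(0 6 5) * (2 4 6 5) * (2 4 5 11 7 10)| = 6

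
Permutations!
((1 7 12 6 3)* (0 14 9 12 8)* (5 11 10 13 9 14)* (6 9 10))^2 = (14)(0 11 3 7)(1 8 5 6)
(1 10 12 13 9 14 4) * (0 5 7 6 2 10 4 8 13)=(0 5 7 6 2 10 12)(1 4)(8 13 9 14)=[5, 4, 10, 3, 1, 7, 2, 6, 13, 14, 12, 11, 0, 9, 8]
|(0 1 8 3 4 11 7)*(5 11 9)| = 9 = |(0 1 8 3 4 9 5 11 7)|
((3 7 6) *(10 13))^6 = (13)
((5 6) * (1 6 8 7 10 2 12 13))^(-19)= (1 13 12 2 10 7 8 5 6)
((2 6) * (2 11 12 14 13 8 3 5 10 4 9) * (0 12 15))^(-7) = ((0 12 14 13 8 3 5 10 4 9 2 6 11 15))^(-7) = (0 10)(2 13)(3 11)(4 12)(5 15)(6 8)(9 14)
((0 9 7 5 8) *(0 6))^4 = ((0 9 7 5 8 6))^4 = (0 8 7)(5 9 6)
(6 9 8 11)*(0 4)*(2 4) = (0 2 4)(6 9 8 11) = [2, 1, 4, 3, 0, 5, 9, 7, 11, 8, 10, 6]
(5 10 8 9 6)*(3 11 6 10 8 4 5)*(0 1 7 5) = [1, 7, 2, 11, 0, 8, 3, 5, 9, 10, 4, 6] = (0 1 7 5 8 9 10 4)(3 11 6)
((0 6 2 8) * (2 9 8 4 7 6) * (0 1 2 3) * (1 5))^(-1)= ((0 3)(1 2 4 7 6 9 8 5))^(-1)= (0 3)(1 5 8 9 6 7 4 2)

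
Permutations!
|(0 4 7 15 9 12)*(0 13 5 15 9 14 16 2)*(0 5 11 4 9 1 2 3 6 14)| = 44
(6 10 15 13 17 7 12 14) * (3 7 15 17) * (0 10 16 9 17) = (0 10)(3 7 12 14 6 16 9 17 15 13) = [10, 1, 2, 7, 4, 5, 16, 12, 8, 17, 0, 11, 14, 3, 6, 13, 9, 15]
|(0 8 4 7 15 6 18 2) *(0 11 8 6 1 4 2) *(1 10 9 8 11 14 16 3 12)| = 12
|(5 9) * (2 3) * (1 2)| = |(1 2 3)(5 9)| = 6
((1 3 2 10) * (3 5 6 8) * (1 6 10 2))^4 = (1 8 10)(3 6 5)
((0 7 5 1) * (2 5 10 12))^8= (0 7 10 12 2 5 1)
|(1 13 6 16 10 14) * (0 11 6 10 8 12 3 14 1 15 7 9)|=|(0 11 6 16 8 12 3 14 15 7 9)(1 13 10)|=33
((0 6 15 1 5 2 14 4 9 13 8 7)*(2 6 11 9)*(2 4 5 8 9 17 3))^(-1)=((0 11 17 3 2 14 5 6 15 1 8 7)(9 13))^(-1)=(0 7 8 1 15 6 5 14 2 3 17 11)(9 13)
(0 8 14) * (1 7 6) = (0 8 14)(1 7 6) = [8, 7, 2, 3, 4, 5, 1, 6, 14, 9, 10, 11, 12, 13, 0]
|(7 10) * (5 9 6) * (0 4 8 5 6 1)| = 6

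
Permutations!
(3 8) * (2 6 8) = [0, 1, 6, 2, 4, 5, 8, 7, 3] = (2 6 8 3)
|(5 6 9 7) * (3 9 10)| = |(3 9 7 5 6 10)| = 6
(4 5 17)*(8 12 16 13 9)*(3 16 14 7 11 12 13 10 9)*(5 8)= (3 16 10 9 5 17 4 8 13)(7 11 12 14)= [0, 1, 2, 16, 8, 17, 6, 11, 13, 5, 9, 12, 14, 3, 7, 15, 10, 4]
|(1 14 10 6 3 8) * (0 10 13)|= |(0 10 6 3 8 1 14 13)|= 8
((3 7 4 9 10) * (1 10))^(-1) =((1 10 3 7 4 9))^(-1) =(1 9 4 7 3 10)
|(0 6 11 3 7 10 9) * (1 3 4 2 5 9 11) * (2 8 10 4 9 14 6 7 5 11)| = |(0 7 4 8 10 2 11 9)(1 3 5 14 6)| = 40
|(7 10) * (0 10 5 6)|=5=|(0 10 7 5 6)|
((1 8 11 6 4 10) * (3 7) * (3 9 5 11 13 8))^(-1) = ((1 3 7 9 5 11 6 4 10)(8 13))^(-1) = (1 10 4 6 11 5 9 7 3)(8 13)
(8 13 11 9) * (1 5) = (1 5)(8 13 11 9) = [0, 5, 2, 3, 4, 1, 6, 7, 13, 8, 10, 9, 12, 11]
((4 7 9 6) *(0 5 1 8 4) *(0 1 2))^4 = ((0 5 2)(1 8 4 7 9 6))^4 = (0 5 2)(1 9 4)(6 7 8)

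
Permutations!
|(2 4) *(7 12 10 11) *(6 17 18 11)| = 14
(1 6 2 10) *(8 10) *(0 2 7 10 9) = (0 2 8 9)(1 6 7 10) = [2, 6, 8, 3, 4, 5, 7, 10, 9, 0, 1]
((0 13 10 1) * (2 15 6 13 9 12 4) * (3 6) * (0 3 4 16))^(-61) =((0 9 12 16)(1 3 6 13 10)(2 15 4))^(-61) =(0 16 12 9)(1 10 13 6 3)(2 4 15)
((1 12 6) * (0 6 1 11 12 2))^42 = ((0 6 11 12 1 2))^42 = (12)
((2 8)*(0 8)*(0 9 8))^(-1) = ((2 9 8))^(-1) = (2 8 9)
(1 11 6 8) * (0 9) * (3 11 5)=(0 9)(1 5 3 11 6 8)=[9, 5, 2, 11, 4, 3, 8, 7, 1, 0, 10, 6]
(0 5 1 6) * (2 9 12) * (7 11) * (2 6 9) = (0 5 1 9 12 6)(7 11) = [5, 9, 2, 3, 4, 1, 0, 11, 8, 12, 10, 7, 6]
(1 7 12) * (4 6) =(1 7 12)(4 6) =[0, 7, 2, 3, 6, 5, 4, 12, 8, 9, 10, 11, 1]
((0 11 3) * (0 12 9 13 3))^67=((0 11)(3 12 9 13))^67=(0 11)(3 13 9 12)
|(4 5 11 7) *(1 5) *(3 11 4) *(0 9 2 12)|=12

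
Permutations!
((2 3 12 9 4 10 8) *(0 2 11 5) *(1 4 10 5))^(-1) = (0 5 4 1 11 8 10 9 12 3 2)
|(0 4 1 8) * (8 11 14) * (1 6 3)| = |(0 4 6 3 1 11 14 8)| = 8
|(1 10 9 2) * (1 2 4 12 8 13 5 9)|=|(1 10)(4 12 8 13 5 9)|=6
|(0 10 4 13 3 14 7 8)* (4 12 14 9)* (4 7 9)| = 21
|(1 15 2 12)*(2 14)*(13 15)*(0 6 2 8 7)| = 10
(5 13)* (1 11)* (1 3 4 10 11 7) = [0, 7, 2, 4, 10, 13, 6, 1, 8, 9, 11, 3, 12, 5] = (1 7)(3 4 10 11)(5 13)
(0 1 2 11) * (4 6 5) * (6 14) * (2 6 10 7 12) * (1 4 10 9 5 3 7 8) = (0 4 14 9 5 10 8 1 6 3 7 12 2 11) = [4, 6, 11, 7, 14, 10, 3, 12, 1, 5, 8, 0, 2, 13, 9]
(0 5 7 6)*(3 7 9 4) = (0 5 9 4 3 7 6) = [5, 1, 2, 7, 3, 9, 0, 6, 8, 4]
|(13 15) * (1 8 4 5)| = |(1 8 4 5)(13 15)| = 4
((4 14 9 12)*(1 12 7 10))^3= ((1 12 4 14 9 7 10))^3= (1 14 10 4 7 12 9)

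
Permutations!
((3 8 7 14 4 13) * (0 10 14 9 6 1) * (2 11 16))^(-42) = ((0 10 14 4 13 3 8 7 9 6 1)(2 11 16))^(-42) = (16)(0 14 13 8 9 1 10 4 3 7 6)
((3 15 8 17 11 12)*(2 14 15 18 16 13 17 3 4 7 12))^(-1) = ((2 14 15 8 3 18 16 13 17 11)(4 7 12))^(-1) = (2 11 17 13 16 18 3 8 15 14)(4 12 7)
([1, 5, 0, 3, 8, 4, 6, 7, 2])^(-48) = [0, 1, 2, 3, 4, 5, 6, 7, 8]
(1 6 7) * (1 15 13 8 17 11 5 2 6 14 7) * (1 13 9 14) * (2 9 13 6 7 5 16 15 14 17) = [0, 1, 7, 3, 4, 9, 6, 14, 2, 17, 10, 16, 12, 8, 5, 13, 15, 11] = (2 7 14 5 9 17 11 16 15 13 8)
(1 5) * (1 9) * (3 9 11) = [0, 5, 2, 9, 4, 11, 6, 7, 8, 1, 10, 3] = (1 5 11 3 9)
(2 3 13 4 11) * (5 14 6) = [0, 1, 3, 13, 11, 14, 5, 7, 8, 9, 10, 2, 12, 4, 6] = (2 3 13 4 11)(5 14 6)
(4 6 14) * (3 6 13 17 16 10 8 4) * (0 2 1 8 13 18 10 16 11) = [2, 8, 1, 6, 18, 5, 14, 7, 4, 9, 13, 0, 12, 17, 3, 15, 16, 11, 10] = (0 2 1 8 4 18 10 13 17 11)(3 6 14)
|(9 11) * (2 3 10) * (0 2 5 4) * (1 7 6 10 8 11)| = 12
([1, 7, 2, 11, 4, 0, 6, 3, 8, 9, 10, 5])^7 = [1, 7, 2, 11, 4, 0, 6, 3, 8, 9, 10, 5]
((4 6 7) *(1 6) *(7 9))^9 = ((1 6 9 7 4))^9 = (1 4 7 9 6)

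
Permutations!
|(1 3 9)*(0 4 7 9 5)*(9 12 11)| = 9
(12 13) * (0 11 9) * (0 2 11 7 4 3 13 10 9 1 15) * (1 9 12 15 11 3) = (0 7 4 1 11 9 2 3 13 15)(10 12) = [7, 11, 3, 13, 1, 5, 6, 4, 8, 2, 12, 9, 10, 15, 14, 0]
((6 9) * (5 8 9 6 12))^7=((5 8 9 12))^7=(5 12 9 8)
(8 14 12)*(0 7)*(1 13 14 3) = [7, 13, 2, 1, 4, 5, 6, 0, 3, 9, 10, 11, 8, 14, 12] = (0 7)(1 13 14 12 8 3)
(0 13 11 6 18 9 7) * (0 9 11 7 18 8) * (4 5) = (0 13 7 9 18 11 6 8)(4 5) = [13, 1, 2, 3, 5, 4, 8, 9, 0, 18, 10, 6, 12, 7, 14, 15, 16, 17, 11]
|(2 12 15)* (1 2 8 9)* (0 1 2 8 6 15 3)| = 14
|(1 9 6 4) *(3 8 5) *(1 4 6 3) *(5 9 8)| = 5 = |(1 8 9 3 5)|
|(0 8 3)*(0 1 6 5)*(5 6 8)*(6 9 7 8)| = 6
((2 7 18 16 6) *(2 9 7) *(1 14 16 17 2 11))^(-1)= (1 11 2 17 18 7 9 6 16 14)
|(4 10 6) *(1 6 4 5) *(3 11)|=|(1 6 5)(3 11)(4 10)|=6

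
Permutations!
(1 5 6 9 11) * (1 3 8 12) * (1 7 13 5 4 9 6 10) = (1 4 9 11 3 8 12 7 13 5 10) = [0, 4, 2, 8, 9, 10, 6, 13, 12, 11, 1, 3, 7, 5]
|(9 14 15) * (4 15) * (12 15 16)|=|(4 16 12 15 9 14)|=6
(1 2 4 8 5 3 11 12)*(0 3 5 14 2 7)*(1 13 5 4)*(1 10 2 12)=(0 3 11 1 7)(2 10)(4 8 14 12 13 5)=[3, 7, 10, 11, 8, 4, 6, 0, 14, 9, 2, 1, 13, 5, 12]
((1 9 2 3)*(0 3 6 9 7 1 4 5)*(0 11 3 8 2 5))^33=(0 11 6)(1 7)(2 4 5)(3 9 8)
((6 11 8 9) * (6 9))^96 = (11)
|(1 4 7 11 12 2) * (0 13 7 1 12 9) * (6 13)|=|(0 6 13 7 11 9)(1 4)(2 12)|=6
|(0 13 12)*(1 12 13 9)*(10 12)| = 5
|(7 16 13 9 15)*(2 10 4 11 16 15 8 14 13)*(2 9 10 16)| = 18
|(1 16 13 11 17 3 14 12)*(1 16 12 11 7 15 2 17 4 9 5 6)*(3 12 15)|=15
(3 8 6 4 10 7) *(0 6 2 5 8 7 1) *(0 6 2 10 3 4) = (0 2 5 8 10 1 6)(3 7 4) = [2, 6, 5, 7, 3, 8, 0, 4, 10, 9, 1]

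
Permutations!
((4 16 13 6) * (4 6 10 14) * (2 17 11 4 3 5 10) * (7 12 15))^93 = (2 4)(3 5 10 14)(11 13)(16 17)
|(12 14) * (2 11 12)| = 4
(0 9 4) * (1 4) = (0 9 1 4) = [9, 4, 2, 3, 0, 5, 6, 7, 8, 1]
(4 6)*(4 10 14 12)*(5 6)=(4 5 6 10 14 12)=[0, 1, 2, 3, 5, 6, 10, 7, 8, 9, 14, 11, 4, 13, 12]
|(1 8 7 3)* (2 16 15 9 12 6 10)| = |(1 8 7 3)(2 16 15 9 12 6 10)| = 28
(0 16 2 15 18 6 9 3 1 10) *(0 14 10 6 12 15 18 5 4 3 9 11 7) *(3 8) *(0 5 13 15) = (0 16 2 18 12)(1 6 11 7 5 4 8 3)(10 14)(13 15) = [16, 6, 18, 1, 8, 4, 11, 5, 3, 9, 14, 7, 0, 15, 10, 13, 2, 17, 12]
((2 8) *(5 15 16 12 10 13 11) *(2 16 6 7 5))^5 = ((2 8 16 12 10 13 11)(5 15 6 7))^5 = (2 13 12 8 11 10 16)(5 15 6 7)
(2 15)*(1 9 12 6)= (1 9 12 6)(2 15)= [0, 9, 15, 3, 4, 5, 1, 7, 8, 12, 10, 11, 6, 13, 14, 2]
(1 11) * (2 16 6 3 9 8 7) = (1 11)(2 16 6 3 9 8 7) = [0, 11, 16, 9, 4, 5, 3, 2, 7, 8, 10, 1, 12, 13, 14, 15, 6]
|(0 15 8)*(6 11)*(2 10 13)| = 6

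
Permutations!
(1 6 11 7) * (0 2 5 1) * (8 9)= (0 2 5 1 6 11 7)(8 9)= [2, 6, 5, 3, 4, 1, 11, 0, 9, 8, 10, 7]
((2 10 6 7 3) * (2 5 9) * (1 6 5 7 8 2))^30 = (1 8 10 9 6 2 5)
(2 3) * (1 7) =[0, 7, 3, 2, 4, 5, 6, 1] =(1 7)(2 3)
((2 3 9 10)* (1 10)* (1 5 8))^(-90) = ((1 10 2 3 9 5 8))^(-90) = (1 10 2 3 9 5 8)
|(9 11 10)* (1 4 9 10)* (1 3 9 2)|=|(1 4 2)(3 9 11)|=3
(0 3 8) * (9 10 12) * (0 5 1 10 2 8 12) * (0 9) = [3, 10, 8, 12, 4, 1, 6, 7, 5, 2, 9, 11, 0] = (0 3 12)(1 10 9 2 8 5)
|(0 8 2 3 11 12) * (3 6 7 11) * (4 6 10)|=9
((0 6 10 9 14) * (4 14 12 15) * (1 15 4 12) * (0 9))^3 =((0 6 10)(1 15 12 4 14 9))^3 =(1 4)(9 12)(14 15)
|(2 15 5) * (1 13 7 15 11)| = 7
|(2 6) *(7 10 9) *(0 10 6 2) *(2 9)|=6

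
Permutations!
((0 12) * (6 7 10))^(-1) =(0 12)(6 10 7)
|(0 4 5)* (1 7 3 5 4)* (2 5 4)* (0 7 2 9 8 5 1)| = |(1 2)(3 4 9 8 5 7)| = 6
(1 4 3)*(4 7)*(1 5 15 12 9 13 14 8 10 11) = (1 7 4 3 5 15 12 9 13 14 8 10 11) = [0, 7, 2, 5, 3, 15, 6, 4, 10, 13, 11, 1, 9, 14, 8, 12]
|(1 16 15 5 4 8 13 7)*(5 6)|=9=|(1 16 15 6 5 4 8 13 7)|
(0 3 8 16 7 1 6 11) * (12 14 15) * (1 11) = [3, 6, 2, 8, 4, 5, 1, 11, 16, 9, 10, 0, 14, 13, 15, 12, 7] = (0 3 8 16 7 11)(1 6)(12 14 15)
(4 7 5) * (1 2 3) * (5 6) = (1 2 3)(4 7 6 5) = [0, 2, 3, 1, 7, 4, 5, 6]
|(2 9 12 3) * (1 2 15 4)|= 7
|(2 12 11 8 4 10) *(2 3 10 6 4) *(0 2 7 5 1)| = 8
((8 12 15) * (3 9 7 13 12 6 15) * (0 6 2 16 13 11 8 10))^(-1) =(0 10 15 6)(2 8 11 7 9 3 12 13 16)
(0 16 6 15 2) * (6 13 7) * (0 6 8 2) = [16, 1, 6, 3, 4, 5, 15, 8, 2, 9, 10, 11, 12, 7, 14, 0, 13] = (0 16 13 7 8 2 6 15)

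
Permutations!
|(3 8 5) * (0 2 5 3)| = |(0 2 5)(3 8)| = 6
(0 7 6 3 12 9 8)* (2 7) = (0 2 7 6 3 12 9 8) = [2, 1, 7, 12, 4, 5, 3, 6, 0, 8, 10, 11, 9]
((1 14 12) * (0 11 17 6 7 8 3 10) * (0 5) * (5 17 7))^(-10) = ((0 11 7 8 3 10 17 6 5)(1 14 12))^(-10) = (0 5 6 17 10 3 8 7 11)(1 12 14)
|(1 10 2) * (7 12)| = 6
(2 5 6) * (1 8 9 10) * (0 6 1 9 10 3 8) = (0 6 2 5 1)(3 8 10 9) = [6, 0, 5, 8, 4, 1, 2, 7, 10, 3, 9]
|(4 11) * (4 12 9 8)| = 5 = |(4 11 12 9 8)|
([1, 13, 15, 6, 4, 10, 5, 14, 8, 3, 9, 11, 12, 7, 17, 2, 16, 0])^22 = (0 14 13)(1 17 7)(3 5 9 6 10)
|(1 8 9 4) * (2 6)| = |(1 8 9 4)(2 6)| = 4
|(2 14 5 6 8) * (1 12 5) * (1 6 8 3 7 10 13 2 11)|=35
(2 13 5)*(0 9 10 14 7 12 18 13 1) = (0 9 10 14 7 12 18 13 5 2 1) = [9, 0, 1, 3, 4, 2, 6, 12, 8, 10, 14, 11, 18, 5, 7, 15, 16, 17, 13]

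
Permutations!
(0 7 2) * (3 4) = (0 7 2)(3 4) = [7, 1, 0, 4, 3, 5, 6, 2]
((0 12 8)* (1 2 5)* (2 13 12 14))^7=((0 14 2 5 1 13 12 8))^7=(0 8 12 13 1 5 2 14)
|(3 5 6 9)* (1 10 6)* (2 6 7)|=8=|(1 10 7 2 6 9 3 5)|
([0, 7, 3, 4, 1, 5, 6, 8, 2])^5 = (1 4 3 2 8 7)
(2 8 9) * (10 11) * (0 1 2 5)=[1, 2, 8, 3, 4, 0, 6, 7, 9, 5, 11, 10]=(0 1 2 8 9 5)(10 11)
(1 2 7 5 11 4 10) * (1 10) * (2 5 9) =(1 5 11 4)(2 7 9) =[0, 5, 7, 3, 1, 11, 6, 9, 8, 2, 10, 4]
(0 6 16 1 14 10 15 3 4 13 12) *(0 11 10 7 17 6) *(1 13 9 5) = [0, 14, 2, 4, 9, 1, 16, 17, 8, 5, 15, 10, 11, 12, 7, 3, 13, 6] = (1 14 7 17 6 16 13 12 11 10 15 3 4 9 5)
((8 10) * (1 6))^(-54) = (10)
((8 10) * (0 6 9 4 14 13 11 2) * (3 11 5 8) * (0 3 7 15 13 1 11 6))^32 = (5 10 15)(7 13 8)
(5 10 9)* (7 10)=(5 7 10 9)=[0, 1, 2, 3, 4, 7, 6, 10, 8, 5, 9]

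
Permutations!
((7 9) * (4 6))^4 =(9)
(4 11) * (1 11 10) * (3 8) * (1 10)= (1 11 4)(3 8)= [0, 11, 2, 8, 1, 5, 6, 7, 3, 9, 10, 4]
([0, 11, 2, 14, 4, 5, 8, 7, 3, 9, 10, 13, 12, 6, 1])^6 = (1 14 3 8 6 13 11)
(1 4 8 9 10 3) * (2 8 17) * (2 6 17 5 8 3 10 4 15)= (1 15 2 3)(4 5 8 9)(6 17)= [0, 15, 3, 1, 5, 8, 17, 7, 9, 4, 10, 11, 12, 13, 14, 2, 16, 6]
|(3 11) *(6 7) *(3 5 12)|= 4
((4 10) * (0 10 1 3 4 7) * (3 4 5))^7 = ((0 10 7)(1 4)(3 5))^7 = (0 10 7)(1 4)(3 5)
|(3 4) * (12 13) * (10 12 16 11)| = |(3 4)(10 12 13 16 11)| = 10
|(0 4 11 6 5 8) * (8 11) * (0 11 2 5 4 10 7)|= 12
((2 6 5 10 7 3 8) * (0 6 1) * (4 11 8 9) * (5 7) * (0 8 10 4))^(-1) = ((0 6 7 3 9)(1 8 2)(4 11 10 5))^(-1) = (0 9 3 7 6)(1 2 8)(4 5 10 11)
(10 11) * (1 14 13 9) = (1 14 13 9)(10 11) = [0, 14, 2, 3, 4, 5, 6, 7, 8, 1, 11, 10, 12, 9, 13]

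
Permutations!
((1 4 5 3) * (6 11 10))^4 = (6 11 10)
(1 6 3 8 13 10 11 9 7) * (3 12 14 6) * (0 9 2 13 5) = (0 9 7 1 3 8 5)(2 13 10 11)(6 12 14) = [9, 3, 13, 8, 4, 0, 12, 1, 5, 7, 11, 2, 14, 10, 6]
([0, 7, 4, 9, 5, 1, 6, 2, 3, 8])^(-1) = (1 5 4 2 7)(3 8 9)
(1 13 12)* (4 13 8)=(1 8 4 13 12)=[0, 8, 2, 3, 13, 5, 6, 7, 4, 9, 10, 11, 1, 12]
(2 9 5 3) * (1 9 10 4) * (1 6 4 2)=(1 9 5 3)(2 10)(4 6)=[0, 9, 10, 1, 6, 3, 4, 7, 8, 5, 2]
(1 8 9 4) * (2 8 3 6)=(1 3 6 2 8 9 4)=[0, 3, 8, 6, 1, 5, 2, 7, 9, 4]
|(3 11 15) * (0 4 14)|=|(0 4 14)(3 11 15)|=3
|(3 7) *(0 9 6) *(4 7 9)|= 6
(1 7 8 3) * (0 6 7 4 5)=(0 6 7 8 3 1 4 5)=[6, 4, 2, 1, 5, 0, 7, 8, 3]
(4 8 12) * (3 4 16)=(3 4 8 12 16)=[0, 1, 2, 4, 8, 5, 6, 7, 12, 9, 10, 11, 16, 13, 14, 15, 3]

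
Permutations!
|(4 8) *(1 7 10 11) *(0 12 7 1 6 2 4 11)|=20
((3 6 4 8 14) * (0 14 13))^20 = (0 13 8 4 6 3 14)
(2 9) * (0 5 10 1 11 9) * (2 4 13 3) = (0 5 10 1 11 9 4 13 3 2) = [5, 11, 0, 2, 13, 10, 6, 7, 8, 4, 1, 9, 12, 3]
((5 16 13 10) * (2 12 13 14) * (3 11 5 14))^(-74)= ((2 12 13 10 14)(3 11 5 16))^(-74)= (2 12 13 10 14)(3 5)(11 16)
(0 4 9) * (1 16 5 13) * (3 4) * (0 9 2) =[3, 16, 0, 4, 2, 13, 6, 7, 8, 9, 10, 11, 12, 1, 14, 15, 5] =(0 3 4 2)(1 16 5 13)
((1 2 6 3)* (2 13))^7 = ((1 13 2 6 3))^7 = (1 2 3 13 6)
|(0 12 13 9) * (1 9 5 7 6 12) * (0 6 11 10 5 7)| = 10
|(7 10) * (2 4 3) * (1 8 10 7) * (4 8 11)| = |(1 11 4 3 2 8 10)| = 7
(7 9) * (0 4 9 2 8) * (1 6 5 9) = (0 4 1 6 5 9 7 2 8) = [4, 6, 8, 3, 1, 9, 5, 2, 0, 7]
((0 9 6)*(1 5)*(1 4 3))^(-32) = (0 9 6)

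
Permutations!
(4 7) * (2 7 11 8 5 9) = [0, 1, 7, 3, 11, 9, 6, 4, 5, 2, 10, 8] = (2 7 4 11 8 5 9)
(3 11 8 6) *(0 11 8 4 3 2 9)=[11, 1, 9, 8, 3, 5, 2, 7, 6, 0, 10, 4]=(0 11 4 3 8 6 2 9)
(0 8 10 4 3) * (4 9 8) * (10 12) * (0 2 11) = (0 4 3 2 11)(8 12 10 9) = [4, 1, 11, 2, 3, 5, 6, 7, 12, 8, 9, 0, 10]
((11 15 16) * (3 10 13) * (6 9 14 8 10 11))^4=(3 6 10 15 14)(8 11 9 13 16)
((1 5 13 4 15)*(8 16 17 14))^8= (17)(1 4 5 15 13)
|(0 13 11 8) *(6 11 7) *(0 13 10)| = 10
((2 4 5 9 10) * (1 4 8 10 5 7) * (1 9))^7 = (1 7 5 4 9)(2 8 10)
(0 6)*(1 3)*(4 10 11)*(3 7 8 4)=(0 6)(1 7 8 4 10 11 3)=[6, 7, 2, 1, 10, 5, 0, 8, 4, 9, 11, 3]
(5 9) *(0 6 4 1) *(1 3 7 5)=(0 6 4 3 7 5 9 1)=[6, 0, 2, 7, 3, 9, 4, 5, 8, 1]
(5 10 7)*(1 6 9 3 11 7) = [0, 6, 2, 11, 4, 10, 9, 5, 8, 3, 1, 7] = (1 6 9 3 11 7 5 10)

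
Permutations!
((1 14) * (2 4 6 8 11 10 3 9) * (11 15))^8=((1 14)(2 4 6 8 15 11 10 3 9))^8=(2 9 3 10 11 15 8 6 4)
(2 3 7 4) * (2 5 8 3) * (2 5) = (2 5 8 3 7 4) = [0, 1, 5, 7, 2, 8, 6, 4, 3]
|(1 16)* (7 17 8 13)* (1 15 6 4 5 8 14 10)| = |(1 16 15 6 4 5 8 13 7 17 14 10)| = 12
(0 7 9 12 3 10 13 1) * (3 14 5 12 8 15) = (0 7 9 8 15 3 10 13 1)(5 12 14) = [7, 0, 2, 10, 4, 12, 6, 9, 15, 8, 13, 11, 14, 1, 5, 3]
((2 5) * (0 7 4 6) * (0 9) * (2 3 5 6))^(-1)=(0 9 6 2 4 7)(3 5)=((0 7 4 2 6 9)(3 5))^(-1)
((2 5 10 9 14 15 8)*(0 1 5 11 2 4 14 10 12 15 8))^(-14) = (0 1 5 12 15)(4 14 8)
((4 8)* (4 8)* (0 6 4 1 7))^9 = (8)(0 7 1 4 6)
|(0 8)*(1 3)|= |(0 8)(1 3)|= 2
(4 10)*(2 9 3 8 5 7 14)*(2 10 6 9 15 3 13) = (2 15 3 8 5 7 14 10 4 6 9 13) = [0, 1, 15, 8, 6, 7, 9, 14, 5, 13, 4, 11, 12, 2, 10, 3]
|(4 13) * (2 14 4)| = |(2 14 4 13)| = 4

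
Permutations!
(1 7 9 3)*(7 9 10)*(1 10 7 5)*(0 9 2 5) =[9, 2, 5, 10, 4, 1, 6, 7, 8, 3, 0] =(0 9 3 10)(1 2 5)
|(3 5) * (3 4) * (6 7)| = |(3 5 4)(6 7)| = 6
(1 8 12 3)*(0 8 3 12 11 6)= (12)(0 8 11 6)(1 3)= [8, 3, 2, 1, 4, 5, 0, 7, 11, 9, 10, 6, 12]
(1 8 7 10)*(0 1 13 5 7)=(0 1 8)(5 7 10 13)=[1, 8, 2, 3, 4, 7, 6, 10, 0, 9, 13, 11, 12, 5]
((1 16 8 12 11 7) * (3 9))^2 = (1 8 11)(7 16 12)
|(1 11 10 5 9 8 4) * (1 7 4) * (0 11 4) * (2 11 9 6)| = 30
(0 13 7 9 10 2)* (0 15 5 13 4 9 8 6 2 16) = [4, 1, 15, 3, 9, 13, 2, 8, 6, 10, 16, 11, 12, 7, 14, 5, 0] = (0 4 9 10 16)(2 15 5 13 7 8 6)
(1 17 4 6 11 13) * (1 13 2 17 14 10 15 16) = [0, 14, 17, 3, 6, 5, 11, 7, 8, 9, 15, 2, 12, 13, 10, 16, 1, 4] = (1 14 10 15 16)(2 17 4 6 11)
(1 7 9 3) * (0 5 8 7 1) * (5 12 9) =(0 12 9 3)(5 8 7) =[12, 1, 2, 0, 4, 8, 6, 5, 7, 3, 10, 11, 9]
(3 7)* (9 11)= [0, 1, 2, 7, 4, 5, 6, 3, 8, 11, 10, 9]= (3 7)(9 11)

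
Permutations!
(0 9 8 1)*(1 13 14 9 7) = (0 7 1)(8 13 14 9) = [7, 0, 2, 3, 4, 5, 6, 1, 13, 8, 10, 11, 12, 14, 9]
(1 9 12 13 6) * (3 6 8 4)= (1 9 12 13 8 4 3 6)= [0, 9, 2, 6, 3, 5, 1, 7, 4, 12, 10, 11, 13, 8]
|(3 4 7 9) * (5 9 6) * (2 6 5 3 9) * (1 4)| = |(9)(1 4 7 5 2 6 3)| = 7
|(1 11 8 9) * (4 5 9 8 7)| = 6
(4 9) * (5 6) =(4 9)(5 6) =[0, 1, 2, 3, 9, 6, 5, 7, 8, 4]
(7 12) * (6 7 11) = (6 7 12 11) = [0, 1, 2, 3, 4, 5, 7, 12, 8, 9, 10, 6, 11]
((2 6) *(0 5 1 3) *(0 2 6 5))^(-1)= (6)(1 5 2 3)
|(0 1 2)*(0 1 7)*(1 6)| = |(0 7)(1 2 6)| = 6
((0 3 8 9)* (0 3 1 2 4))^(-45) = ((0 1 2 4)(3 8 9))^(-45) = (9)(0 4 2 1)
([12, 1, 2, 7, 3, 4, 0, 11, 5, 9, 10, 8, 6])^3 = (12)(3 8)(4 11)(5 7)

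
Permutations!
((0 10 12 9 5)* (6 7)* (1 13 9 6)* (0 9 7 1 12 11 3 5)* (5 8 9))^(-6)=(1 6 12 7 13)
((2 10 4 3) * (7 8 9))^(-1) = (2 3 4 10)(7 9 8)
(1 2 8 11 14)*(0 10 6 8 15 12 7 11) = (0 10 6 8)(1 2 15 12 7 11 14) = [10, 2, 15, 3, 4, 5, 8, 11, 0, 9, 6, 14, 7, 13, 1, 12]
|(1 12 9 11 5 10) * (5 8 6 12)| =15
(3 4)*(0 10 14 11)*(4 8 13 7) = [10, 1, 2, 8, 3, 5, 6, 4, 13, 9, 14, 0, 12, 7, 11] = (0 10 14 11)(3 8 13 7 4)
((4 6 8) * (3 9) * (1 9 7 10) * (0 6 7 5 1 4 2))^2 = ((0 6 8 2)(1 9 3 5)(4 7 10))^2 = (0 8)(1 3)(2 6)(4 10 7)(5 9)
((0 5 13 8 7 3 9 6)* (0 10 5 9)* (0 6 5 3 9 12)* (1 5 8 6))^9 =(0 12)(1 6)(3 13)(5 10) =((0 12)(1 5 13 6 10 3)(7 9 8))^9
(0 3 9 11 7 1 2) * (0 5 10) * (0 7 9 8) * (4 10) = (0 3 8)(1 2 5 4 10 7)(9 11) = [3, 2, 5, 8, 10, 4, 6, 1, 0, 11, 7, 9]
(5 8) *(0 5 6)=(0 5 8 6)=[5, 1, 2, 3, 4, 8, 0, 7, 6]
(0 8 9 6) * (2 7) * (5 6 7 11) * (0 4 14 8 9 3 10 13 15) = (0 9 7 2 11 5 6 4 14 8 3 10 13 15) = [9, 1, 11, 10, 14, 6, 4, 2, 3, 7, 13, 5, 12, 15, 8, 0]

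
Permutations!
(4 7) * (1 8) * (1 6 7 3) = (1 8 6 7 4 3) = [0, 8, 2, 1, 3, 5, 7, 4, 6]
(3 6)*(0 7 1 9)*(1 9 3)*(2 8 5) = (0 7 9)(1 3 6)(2 8 5) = [7, 3, 8, 6, 4, 2, 1, 9, 5, 0]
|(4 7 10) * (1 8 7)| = 5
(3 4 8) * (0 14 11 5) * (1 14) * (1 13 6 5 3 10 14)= (0 13 6 5)(3 4 8 10 14 11)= [13, 1, 2, 4, 8, 0, 5, 7, 10, 9, 14, 3, 12, 6, 11]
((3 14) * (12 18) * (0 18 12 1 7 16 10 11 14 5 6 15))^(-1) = (0 15 6 5 3 14 11 10 16 7 1 18)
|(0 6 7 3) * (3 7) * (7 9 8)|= |(0 6 3)(7 9 8)|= 3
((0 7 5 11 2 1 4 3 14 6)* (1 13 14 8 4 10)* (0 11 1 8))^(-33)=(0 3 4 8 10 1 5 7)(2 14 11 13 6)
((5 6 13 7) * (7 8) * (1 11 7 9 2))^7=(1 9 13 5 11 2 8 6 7)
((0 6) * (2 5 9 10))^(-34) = ((0 6)(2 5 9 10))^(-34) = (2 9)(5 10)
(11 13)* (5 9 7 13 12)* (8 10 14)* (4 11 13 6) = (4 11 12 5 9 7 6)(8 10 14) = [0, 1, 2, 3, 11, 9, 4, 6, 10, 7, 14, 12, 5, 13, 8]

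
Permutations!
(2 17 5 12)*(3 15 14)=(2 17 5 12)(3 15 14)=[0, 1, 17, 15, 4, 12, 6, 7, 8, 9, 10, 11, 2, 13, 3, 14, 16, 5]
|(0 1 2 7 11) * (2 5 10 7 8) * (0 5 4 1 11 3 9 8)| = 18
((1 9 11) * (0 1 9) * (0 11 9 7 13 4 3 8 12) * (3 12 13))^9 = (13)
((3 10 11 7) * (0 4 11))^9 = (0 7)(3 4)(10 11)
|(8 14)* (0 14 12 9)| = |(0 14 8 12 9)| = 5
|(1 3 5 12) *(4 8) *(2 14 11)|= 12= |(1 3 5 12)(2 14 11)(4 8)|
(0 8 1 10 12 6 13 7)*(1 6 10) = (0 8 6 13 7)(10 12) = [8, 1, 2, 3, 4, 5, 13, 0, 6, 9, 12, 11, 10, 7]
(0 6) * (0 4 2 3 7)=[6, 1, 3, 7, 2, 5, 4, 0]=(0 6 4 2 3 7)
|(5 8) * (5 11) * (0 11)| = |(0 11 5 8)| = 4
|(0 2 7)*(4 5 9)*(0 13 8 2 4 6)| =20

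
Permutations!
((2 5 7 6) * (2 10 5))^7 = ((5 7 6 10))^7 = (5 10 6 7)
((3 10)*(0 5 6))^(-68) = (10)(0 5 6)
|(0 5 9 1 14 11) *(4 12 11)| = 8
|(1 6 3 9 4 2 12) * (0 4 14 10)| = 10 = |(0 4 2 12 1 6 3 9 14 10)|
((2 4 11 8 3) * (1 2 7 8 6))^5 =((1 2 4 11 6)(3 7 8))^5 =(11)(3 8 7)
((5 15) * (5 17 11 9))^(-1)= (5 9 11 17 15)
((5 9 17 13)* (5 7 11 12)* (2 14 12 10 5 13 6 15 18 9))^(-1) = ((2 14 12 13 7 11 10 5)(6 15 18 9 17))^(-1) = (2 5 10 11 7 13 12 14)(6 17 9 18 15)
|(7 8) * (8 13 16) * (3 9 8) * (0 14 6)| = |(0 14 6)(3 9 8 7 13 16)| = 6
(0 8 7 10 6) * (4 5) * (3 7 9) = (0 8 9 3 7 10 6)(4 5) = [8, 1, 2, 7, 5, 4, 0, 10, 9, 3, 6]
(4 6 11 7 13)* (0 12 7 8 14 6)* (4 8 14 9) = [12, 1, 2, 3, 0, 5, 11, 13, 9, 4, 10, 14, 7, 8, 6] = (0 12 7 13 8 9 4)(6 11 14)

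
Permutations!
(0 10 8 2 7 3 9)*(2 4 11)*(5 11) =(0 10 8 4 5 11 2 7 3 9) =[10, 1, 7, 9, 5, 11, 6, 3, 4, 0, 8, 2]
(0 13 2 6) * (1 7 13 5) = [5, 7, 6, 3, 4, 1, 0, 13, 8, 9, 10, 11, 12, 2] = (0 5 1 7 13 2 6)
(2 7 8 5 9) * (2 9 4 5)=(9)(2 7 8)(4 5)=[0, 1, 7, 3, 5, 4, 6, 8, 2, 9]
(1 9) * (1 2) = (1 9 2) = [0, 9, 1, 3, 4, 5, 6, 7, 8, 2]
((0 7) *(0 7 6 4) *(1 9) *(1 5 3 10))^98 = ((0 6 4)(1 9 5 3 10))^98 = (0 4 6)(1 3 9 10 5)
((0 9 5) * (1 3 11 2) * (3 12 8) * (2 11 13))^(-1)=((0 9 5)(1 12 8 3 13 2))^(-1)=(0 5 9)(1 2 13 3 8 12)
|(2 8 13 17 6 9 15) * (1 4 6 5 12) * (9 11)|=12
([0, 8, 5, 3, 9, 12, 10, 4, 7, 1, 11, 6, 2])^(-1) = (1 9 4 7 8)(2 12 5)(6 11 10)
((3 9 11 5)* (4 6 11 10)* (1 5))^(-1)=((1 5 3 9 10 4 6 11))^(-1)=(1 11 6 4 10 9 3 5)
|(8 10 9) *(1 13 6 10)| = 6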